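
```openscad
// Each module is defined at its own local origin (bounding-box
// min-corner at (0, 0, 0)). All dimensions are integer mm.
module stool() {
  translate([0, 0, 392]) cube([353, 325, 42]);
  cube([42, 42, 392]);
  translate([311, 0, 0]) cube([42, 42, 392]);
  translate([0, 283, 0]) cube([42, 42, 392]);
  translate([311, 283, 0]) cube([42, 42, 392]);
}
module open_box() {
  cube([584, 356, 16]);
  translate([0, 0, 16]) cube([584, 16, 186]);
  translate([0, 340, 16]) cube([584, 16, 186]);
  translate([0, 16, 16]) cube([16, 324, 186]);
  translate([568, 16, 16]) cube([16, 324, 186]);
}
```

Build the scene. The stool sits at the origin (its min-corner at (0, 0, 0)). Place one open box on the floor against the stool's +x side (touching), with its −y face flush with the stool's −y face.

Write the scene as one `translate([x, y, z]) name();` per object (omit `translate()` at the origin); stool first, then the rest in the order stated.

stool();
translate([353, 0, 0]) open_box();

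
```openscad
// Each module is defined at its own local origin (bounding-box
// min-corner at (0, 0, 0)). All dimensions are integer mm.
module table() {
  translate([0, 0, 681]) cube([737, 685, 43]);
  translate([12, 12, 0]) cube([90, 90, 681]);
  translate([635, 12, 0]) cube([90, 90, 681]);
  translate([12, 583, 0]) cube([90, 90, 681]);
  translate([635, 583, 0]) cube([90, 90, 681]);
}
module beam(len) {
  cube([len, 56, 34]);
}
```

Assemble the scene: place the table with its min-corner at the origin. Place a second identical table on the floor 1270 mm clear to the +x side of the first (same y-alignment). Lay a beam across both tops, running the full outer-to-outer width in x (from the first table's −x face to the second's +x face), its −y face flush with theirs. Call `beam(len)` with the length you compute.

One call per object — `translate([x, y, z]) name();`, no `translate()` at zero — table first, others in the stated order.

table();
translate([2007, 0, 0]) table();
translate([0, 0, 724]) beam(2744);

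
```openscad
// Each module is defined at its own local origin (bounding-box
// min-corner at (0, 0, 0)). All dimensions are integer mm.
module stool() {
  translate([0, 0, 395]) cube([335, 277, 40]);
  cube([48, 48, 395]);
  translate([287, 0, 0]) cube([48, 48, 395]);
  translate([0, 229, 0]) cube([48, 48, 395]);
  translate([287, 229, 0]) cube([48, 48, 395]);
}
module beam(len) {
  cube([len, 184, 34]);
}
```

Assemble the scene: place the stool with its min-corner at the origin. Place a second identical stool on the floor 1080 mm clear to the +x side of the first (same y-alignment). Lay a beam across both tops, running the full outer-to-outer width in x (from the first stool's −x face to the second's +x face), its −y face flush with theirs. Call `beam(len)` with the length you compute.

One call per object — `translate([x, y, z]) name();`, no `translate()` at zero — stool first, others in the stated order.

stool();
translate([1415, 0, 0]) stool();
translate([0, 0, 435]) beam(1750);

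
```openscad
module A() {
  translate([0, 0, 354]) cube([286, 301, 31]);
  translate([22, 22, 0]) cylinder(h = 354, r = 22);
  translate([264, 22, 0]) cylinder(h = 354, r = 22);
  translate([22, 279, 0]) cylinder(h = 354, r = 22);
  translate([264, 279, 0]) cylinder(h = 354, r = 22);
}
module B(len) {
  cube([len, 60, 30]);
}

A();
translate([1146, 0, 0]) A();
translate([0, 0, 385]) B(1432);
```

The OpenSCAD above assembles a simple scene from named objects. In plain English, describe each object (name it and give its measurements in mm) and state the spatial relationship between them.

A is a four-legged stool. The seat is 286×301 mm, 31 mm thick, top at z = 385 mm. It stands on four round legs, each 44 mm in diameter, from z = 0 to the seat underside, each leg's axis is inset half a diameter from the nearest pair of seat edges (so the leg's bounding box is flush with the corner).

B is a rectangular beam 1432 mm long (x), 60 mm deep (y), 30 mm thick (z).

The beam spans the tops of two stools placed 860 mm apart, resting at z = 385 mm.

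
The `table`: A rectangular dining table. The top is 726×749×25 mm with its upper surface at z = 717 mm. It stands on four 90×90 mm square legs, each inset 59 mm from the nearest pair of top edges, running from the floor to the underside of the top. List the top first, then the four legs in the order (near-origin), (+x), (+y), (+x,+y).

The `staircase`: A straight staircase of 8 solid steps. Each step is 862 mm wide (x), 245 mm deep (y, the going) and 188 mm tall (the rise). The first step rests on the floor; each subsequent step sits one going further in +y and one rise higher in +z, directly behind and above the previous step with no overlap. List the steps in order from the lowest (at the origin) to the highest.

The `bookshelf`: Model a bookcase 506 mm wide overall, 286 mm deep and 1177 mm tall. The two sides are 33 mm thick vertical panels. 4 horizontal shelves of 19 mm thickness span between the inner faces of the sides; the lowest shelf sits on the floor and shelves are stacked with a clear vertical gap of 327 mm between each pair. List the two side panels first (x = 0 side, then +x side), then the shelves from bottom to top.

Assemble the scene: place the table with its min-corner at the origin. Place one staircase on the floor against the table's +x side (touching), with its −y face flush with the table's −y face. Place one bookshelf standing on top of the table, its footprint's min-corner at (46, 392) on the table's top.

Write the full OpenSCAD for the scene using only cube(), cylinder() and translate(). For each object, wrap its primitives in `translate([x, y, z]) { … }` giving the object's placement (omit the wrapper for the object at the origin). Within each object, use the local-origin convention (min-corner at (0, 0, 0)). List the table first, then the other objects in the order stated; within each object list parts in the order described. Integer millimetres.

translate([0, 0, 692]) cube([726, 749, 25]);
translate([59, 59, 0]) cube([90, 90, 692]);
translate([577, 59, 0]) cube([90, 90, 692]);
translate([59, 600, 0]) cube([90, 90, 692]);
translate([577, 600, 0]) cube([90, 90, 692]);
translate([726, 0, 0]) {
  cube([862, 245, 188]);
  translate([0, 245, 188]) cube([862, 245, 188]);
  translate([0, 490, 376]) cube([862, 245, 188]);
  translate([0, 735, 564]) cube([862, 245, 188]);
  translate([0, 980, 752]) cube([862, 245, 188]);
  translate([0, 1225, 940]) cube([862, 245, 188]);
  translate([0, 1470, 1128]) cube([862, 245, 188]);
  translate([0, 1715, 1316]) cube([862, 245, 188]);
}
translate([46, 392, 717]) {
  cube([33, 286, 1177]);
  translate([473, 0, 0]) cube([33, 286, 1177]);
  translate([33, 0, 0]) cube([440, 286, 19]);
  translate([33, 0, 346]) cube([440, 286, 19]);
  translate([33, 0, 692]) cube([440, 286, 19]);
  translate([33, 0, 1038]) cube([440, 286, 19]);
}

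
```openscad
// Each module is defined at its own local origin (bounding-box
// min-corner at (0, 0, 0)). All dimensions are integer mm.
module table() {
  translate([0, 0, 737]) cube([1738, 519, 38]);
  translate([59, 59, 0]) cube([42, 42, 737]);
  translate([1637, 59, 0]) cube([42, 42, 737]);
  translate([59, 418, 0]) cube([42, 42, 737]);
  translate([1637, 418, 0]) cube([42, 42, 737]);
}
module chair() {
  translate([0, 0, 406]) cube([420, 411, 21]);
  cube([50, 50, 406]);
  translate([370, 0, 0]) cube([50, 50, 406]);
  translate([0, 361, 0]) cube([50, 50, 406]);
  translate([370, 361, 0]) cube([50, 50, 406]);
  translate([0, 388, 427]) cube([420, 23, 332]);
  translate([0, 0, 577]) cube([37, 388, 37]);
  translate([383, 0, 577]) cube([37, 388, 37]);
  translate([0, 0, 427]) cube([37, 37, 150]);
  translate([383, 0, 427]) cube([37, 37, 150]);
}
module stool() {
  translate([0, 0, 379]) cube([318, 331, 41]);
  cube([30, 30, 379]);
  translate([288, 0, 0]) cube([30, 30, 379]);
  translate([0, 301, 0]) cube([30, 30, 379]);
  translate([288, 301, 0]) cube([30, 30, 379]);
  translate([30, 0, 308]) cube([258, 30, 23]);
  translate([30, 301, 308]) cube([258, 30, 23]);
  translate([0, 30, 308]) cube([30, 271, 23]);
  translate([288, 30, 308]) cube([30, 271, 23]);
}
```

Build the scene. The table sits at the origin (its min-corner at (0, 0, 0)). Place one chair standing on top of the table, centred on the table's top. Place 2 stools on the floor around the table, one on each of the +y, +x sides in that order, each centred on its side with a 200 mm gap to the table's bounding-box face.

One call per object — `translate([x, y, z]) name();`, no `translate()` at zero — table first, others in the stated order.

table();
translate([659, 54, 775]) chair();
translate([710, 719, 0]) stool();
translate([1938, 94, 0]) stool();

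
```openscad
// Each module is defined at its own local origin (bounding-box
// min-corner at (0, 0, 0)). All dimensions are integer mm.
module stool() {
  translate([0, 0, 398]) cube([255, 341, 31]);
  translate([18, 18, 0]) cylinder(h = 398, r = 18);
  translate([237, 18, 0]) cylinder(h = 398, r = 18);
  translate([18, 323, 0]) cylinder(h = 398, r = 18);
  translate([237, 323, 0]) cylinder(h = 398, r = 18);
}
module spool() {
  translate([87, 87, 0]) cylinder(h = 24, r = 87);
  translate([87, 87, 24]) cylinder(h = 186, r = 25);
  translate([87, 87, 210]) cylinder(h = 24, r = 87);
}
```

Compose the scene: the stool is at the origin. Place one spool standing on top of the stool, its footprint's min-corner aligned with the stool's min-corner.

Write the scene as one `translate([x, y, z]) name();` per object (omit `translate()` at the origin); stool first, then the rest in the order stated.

stool();
translate([0, 0, 429]) spool();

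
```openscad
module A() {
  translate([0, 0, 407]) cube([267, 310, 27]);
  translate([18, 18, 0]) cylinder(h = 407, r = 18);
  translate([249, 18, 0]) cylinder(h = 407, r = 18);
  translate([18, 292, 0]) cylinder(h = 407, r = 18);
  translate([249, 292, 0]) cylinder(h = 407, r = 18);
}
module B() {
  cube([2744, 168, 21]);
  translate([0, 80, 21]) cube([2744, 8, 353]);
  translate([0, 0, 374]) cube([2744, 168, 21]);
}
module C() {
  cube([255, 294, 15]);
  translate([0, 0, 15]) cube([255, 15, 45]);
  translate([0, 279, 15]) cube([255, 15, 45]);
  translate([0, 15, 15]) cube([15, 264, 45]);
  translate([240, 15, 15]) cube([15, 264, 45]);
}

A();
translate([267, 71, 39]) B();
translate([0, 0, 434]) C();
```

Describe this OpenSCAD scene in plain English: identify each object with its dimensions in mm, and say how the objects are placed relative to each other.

A is a four-legged stool. The seat is a 267×310×27 mm slab whose top surface is at z = 434 mm; four round legs, each 36 mm in diameter, run from the floor (z = 0) to the underside of the seat, each leg's axis is inset half a diameter from the nearest pair of seat edges (so the leg's bounding box is flush with the corner).

B is an I-beam lying along x, 2744 mm long. Overall section height 395 mm. Two flanges 168 mm wide (y) and 21 mm thick, one on the floor and one at the top; a web 8 mm thick runs between them, centred on the flange width.

C is an open storage box with external size 255×294×60 mm and wall thickness 15 mm (the base is also 15 mm thick). The base covers the whole footprint; the four walls stand on the base, with the y-facing walls full-width and the x-facing walls fitting between their inner faces.

The I-beam is beside the stool with their tops flush at z = 434. The open box is on top of the stool.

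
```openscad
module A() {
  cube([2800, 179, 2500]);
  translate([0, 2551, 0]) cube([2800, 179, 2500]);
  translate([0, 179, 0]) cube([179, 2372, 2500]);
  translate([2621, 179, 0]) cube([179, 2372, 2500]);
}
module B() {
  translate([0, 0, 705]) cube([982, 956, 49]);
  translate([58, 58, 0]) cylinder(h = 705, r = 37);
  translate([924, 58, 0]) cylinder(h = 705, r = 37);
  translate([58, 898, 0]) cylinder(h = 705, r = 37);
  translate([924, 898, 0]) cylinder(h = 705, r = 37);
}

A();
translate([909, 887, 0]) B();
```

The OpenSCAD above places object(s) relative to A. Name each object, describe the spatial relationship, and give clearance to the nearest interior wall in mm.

A is a house frame. B is a table. The table sits inside the house frame, centred. The clearance to the nearest interior wall is 708 mm.

Clearances: x = 730, y = 708; minimum 708 mm.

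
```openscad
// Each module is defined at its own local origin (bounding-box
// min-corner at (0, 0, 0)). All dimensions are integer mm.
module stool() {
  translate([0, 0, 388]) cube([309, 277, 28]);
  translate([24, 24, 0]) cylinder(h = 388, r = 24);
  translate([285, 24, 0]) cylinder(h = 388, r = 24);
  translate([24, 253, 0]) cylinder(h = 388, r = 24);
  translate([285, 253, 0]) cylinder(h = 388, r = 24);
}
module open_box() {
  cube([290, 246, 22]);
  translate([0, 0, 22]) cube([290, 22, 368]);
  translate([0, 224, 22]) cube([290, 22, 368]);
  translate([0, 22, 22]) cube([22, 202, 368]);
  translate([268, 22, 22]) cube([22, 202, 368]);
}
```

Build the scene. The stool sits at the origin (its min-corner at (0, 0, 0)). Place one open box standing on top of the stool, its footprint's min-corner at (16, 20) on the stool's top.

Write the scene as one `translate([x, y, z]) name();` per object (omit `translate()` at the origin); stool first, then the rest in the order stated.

stool();
translate([16, 20, 416]) open_box();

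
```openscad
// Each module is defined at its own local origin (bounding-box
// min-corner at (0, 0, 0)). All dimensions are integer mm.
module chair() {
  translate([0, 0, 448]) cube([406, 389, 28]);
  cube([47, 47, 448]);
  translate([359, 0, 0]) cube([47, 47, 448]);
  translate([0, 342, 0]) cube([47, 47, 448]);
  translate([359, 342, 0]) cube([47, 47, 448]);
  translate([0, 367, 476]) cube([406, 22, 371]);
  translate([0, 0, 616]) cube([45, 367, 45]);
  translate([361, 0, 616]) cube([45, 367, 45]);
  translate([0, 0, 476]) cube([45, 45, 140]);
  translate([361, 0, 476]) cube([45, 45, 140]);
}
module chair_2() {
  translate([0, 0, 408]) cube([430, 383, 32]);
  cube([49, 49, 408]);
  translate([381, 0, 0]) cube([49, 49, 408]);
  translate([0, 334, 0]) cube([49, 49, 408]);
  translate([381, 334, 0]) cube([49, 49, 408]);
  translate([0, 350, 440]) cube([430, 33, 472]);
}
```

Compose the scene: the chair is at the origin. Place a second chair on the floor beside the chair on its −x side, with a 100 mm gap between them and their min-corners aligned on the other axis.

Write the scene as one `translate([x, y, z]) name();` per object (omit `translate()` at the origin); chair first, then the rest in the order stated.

chair();
translate([-530, 0, 0]) chair_2();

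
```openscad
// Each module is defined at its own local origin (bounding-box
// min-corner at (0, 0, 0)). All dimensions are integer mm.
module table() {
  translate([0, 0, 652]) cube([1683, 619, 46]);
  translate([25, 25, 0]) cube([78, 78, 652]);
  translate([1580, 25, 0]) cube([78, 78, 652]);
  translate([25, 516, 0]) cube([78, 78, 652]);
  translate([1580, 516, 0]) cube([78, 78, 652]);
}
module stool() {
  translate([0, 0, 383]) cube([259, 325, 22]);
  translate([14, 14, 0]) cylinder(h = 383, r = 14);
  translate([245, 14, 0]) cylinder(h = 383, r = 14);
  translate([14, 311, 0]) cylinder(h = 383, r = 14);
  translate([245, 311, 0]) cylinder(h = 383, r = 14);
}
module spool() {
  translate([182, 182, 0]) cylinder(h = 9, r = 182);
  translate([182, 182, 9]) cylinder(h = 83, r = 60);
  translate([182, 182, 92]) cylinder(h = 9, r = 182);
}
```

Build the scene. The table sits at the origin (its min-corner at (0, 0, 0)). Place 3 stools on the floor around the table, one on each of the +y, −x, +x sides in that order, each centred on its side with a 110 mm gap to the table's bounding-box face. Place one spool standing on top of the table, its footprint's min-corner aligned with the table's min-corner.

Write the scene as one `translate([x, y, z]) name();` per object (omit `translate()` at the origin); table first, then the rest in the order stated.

table();
translate([712, 729, 0]) stool();
translate([-369, 147, 0]) stool();
translate([1793, 147, 0]) stool();
translate([0, 0, 698]) spool();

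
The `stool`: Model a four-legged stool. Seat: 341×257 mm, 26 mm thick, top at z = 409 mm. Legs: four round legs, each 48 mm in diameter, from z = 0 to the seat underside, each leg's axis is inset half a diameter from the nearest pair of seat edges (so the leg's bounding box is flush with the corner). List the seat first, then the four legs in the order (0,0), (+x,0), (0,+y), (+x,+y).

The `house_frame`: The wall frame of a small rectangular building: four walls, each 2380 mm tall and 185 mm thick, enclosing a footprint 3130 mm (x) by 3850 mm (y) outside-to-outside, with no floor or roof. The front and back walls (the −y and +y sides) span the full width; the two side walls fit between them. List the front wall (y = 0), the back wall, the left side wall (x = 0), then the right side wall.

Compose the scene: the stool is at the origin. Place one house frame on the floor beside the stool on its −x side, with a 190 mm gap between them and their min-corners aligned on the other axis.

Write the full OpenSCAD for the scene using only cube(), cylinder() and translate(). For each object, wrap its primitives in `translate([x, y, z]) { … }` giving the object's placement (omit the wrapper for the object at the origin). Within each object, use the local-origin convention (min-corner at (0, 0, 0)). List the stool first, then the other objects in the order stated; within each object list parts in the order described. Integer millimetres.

translate([0, 0, 383]) cube([341, 257, 26]);
translate([24, 24, 0]) cylinder(h = 383, r = 24);
translate([317, 24, 0]) cylinder(h = 383, r = 24);
translate([24, 233, 0]) cylinder(h = 383, r = 24);
translate([317, 233, 0]) cylinder(h = 383, r = 24);
translate([-3320, 0, 0]) {
  cube([3130, 185, 2380]);
  translate([0, 3665, 0]) cube([3130, 185, 2380]);
  translate([0, 185, 0]) cube([185, 3480, 2380]);
  translate([2945, 185, 0]) cube([185, 3480, 2380]);
}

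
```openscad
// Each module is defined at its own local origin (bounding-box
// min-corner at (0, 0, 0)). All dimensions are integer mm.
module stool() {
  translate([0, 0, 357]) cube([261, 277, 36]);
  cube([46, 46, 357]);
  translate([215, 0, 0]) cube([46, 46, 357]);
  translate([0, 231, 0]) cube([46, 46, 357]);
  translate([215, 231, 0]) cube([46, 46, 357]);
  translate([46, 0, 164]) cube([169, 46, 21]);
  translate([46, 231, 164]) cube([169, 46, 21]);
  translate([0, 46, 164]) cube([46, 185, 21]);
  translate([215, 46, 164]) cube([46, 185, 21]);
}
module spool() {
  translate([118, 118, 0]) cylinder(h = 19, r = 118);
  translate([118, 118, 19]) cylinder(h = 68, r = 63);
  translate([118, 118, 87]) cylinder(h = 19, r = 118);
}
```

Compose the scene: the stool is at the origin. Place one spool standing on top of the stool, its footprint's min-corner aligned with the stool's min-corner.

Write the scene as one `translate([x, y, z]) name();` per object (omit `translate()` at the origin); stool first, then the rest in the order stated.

stool();
translate([0, 0, 393]) spool();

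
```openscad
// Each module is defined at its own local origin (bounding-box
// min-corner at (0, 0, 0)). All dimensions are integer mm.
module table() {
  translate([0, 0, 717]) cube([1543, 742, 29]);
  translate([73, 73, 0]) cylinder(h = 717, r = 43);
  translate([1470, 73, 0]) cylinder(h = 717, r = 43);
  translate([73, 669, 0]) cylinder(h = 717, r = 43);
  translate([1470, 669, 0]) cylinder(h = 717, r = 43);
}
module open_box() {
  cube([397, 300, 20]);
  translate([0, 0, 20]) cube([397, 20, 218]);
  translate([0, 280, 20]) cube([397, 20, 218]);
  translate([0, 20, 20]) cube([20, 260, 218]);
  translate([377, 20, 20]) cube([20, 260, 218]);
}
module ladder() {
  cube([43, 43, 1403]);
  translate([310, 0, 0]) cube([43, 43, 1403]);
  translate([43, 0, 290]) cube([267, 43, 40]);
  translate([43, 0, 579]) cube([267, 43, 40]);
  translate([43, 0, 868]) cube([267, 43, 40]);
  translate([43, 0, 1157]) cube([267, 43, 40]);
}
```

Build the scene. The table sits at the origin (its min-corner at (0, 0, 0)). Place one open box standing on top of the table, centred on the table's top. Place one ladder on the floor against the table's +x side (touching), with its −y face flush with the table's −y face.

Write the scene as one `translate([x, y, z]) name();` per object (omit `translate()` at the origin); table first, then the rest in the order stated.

table();
translate([573, 221, 746]) open_box();
translate([1543, 0, 0]) ladder();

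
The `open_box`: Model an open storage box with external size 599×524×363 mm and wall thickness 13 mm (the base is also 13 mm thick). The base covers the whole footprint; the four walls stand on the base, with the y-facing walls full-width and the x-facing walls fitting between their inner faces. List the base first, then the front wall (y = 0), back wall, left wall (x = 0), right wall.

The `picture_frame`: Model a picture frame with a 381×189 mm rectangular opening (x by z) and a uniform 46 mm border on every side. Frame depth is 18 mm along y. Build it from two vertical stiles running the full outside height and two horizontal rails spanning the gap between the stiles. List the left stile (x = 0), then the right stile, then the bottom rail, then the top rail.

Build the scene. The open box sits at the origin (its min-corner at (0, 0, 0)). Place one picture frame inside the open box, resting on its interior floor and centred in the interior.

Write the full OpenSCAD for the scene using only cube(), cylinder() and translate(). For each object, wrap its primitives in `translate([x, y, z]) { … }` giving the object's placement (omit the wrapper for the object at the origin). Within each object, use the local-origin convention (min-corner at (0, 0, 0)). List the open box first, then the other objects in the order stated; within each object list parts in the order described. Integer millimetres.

cube([599, 524, 13]);
translate([0, 0, 13]) cube([599, 13, 350]);
translate([0, 511, 13]) cube([599, 13, 350]);
translate([0, 13, 13]) cube([13, 498, 350]);
translate([586, 13, 13]) cube([13, 498, 350]);
translate([63, 253, 13]) {
  cube([46, 18, 281]);
  translate([427, 0, 0]) cube([46, 18, 281]);
  translate([46, 0, 0]) cube([381, 18, 46]);
  translate([46, 0, 235]) cube([381, 18, 46]);
}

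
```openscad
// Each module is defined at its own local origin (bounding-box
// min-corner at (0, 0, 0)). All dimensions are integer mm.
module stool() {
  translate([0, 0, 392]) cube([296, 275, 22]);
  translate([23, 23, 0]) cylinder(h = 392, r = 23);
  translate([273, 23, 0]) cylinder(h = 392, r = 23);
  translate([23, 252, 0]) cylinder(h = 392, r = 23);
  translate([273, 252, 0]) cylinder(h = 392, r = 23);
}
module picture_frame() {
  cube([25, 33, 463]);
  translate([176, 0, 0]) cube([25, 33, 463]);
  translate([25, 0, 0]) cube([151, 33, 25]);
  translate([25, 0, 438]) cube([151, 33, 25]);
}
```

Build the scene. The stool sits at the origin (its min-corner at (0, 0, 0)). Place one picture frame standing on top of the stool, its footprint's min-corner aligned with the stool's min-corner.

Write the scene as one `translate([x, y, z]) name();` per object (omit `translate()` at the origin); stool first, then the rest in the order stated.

stool();
translate([0, 0, 414]) picture_frame();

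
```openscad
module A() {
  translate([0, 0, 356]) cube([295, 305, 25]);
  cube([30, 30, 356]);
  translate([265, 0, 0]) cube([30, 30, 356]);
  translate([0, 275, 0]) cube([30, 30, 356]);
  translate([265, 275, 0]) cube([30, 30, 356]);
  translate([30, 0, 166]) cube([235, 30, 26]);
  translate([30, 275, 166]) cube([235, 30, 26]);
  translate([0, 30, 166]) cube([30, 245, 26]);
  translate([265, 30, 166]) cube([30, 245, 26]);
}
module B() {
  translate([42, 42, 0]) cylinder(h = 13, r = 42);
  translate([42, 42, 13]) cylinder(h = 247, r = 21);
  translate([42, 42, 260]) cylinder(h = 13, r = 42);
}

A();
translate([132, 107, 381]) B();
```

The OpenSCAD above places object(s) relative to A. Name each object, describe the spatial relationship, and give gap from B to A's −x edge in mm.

A is a stool. B is a spool. The spool is on top of the stool. The gap from the spool to the stool's −x edge is 132 mm.

The spool's min-x is at 132; the stool's min-x is 0; gap = 132 mm.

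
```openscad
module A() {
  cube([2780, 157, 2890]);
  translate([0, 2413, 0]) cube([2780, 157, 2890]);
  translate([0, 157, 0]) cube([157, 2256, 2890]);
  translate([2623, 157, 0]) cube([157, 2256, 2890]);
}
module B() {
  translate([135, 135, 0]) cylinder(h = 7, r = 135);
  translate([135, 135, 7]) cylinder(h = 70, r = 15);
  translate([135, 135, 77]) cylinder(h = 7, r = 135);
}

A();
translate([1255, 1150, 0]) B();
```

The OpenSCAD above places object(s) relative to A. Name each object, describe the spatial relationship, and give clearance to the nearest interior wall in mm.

Clearances: x = 1098, y = 993; minimum 993 mm.

A is a house frame. B is a spool. The spool sits inside the house frame, centred. The clearance to the nearest interior wall is 993 mm.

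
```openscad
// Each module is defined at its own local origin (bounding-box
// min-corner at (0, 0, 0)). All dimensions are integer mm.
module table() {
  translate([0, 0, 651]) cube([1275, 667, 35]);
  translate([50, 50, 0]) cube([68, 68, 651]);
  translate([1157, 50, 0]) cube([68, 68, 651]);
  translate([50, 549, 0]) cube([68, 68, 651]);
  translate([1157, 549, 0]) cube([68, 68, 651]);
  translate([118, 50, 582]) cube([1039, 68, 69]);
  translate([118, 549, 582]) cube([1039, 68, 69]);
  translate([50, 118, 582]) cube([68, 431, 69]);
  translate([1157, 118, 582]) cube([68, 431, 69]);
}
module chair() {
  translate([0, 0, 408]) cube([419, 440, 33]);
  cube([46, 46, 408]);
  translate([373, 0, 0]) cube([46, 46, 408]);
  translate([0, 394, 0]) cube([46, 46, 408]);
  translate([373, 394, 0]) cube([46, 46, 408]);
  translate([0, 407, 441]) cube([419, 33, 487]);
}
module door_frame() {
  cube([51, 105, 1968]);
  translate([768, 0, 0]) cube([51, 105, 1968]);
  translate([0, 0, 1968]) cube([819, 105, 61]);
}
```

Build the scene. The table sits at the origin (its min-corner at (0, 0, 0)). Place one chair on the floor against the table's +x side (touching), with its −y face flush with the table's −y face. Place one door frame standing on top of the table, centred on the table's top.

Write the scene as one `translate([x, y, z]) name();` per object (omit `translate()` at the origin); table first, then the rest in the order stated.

table();
translate([1275, 0, 0]) chair();
translate([228, 281, 686]) door_frame();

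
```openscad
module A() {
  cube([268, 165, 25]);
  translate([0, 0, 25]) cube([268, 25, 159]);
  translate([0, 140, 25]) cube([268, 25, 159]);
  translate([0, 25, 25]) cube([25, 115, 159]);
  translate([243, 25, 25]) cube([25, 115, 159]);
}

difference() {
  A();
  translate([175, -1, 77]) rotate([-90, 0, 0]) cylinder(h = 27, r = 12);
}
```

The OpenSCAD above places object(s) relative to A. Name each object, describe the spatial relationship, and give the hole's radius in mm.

The subtracted cylinder has r = 12 mm.

A is an open box. The open box has a circular hole through its front wall. The hole's radius is 12 mm.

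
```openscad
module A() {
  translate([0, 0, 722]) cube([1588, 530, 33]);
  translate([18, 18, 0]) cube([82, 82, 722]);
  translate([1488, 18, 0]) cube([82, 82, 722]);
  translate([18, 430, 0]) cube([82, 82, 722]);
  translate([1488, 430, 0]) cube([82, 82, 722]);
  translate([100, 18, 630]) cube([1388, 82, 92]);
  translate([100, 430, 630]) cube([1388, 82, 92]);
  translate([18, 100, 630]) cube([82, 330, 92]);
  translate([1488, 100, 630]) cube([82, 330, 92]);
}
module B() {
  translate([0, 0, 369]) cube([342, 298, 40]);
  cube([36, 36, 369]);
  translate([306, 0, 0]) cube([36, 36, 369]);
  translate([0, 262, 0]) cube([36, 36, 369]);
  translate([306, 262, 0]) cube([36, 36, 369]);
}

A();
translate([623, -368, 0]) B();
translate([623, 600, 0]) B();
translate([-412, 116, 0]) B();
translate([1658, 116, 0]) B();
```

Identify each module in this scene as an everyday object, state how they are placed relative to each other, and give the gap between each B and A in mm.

A is a table. B is a stool. Four stools sit around the table at the −y, +y, −x, +x sides. The gap between each stool and the table is 70 mm.

Each stool's nearest face is 70 mm from the table's bounding box.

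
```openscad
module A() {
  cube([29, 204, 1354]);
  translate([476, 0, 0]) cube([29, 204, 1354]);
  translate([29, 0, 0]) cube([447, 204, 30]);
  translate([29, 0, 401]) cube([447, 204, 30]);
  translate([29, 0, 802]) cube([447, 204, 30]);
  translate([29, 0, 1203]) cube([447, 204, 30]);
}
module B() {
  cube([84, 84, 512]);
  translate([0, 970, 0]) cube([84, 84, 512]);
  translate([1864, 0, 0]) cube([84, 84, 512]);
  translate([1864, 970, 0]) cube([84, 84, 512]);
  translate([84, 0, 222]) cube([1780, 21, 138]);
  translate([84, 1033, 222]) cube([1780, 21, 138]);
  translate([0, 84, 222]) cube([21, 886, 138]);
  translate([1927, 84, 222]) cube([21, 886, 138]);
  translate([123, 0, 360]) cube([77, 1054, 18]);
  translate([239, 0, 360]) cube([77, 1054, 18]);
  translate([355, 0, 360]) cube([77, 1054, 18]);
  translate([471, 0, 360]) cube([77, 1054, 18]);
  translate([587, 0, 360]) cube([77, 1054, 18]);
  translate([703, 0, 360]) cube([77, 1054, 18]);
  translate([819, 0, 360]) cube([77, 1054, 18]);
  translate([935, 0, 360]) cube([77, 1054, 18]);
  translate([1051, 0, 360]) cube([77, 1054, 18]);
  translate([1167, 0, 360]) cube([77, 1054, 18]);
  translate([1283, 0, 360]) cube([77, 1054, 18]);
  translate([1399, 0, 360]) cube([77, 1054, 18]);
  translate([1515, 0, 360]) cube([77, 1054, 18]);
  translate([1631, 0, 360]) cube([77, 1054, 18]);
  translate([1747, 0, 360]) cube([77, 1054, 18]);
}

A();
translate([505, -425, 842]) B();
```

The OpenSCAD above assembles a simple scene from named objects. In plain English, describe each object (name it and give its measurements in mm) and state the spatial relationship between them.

A is an open bookshelf. Two side panels, each 29 mm thick, 204 mm deep and 1354 mm tall, stand 505 mm apart (outside-to-outside). Between them sit 4 shelves, each 30 mm thick and 204 mm deep, spanning the full gap between the sides. The bottom shelf rests on the floor (its underside at z = 0) and the clear gap between one shelf's top and the next shelf's underside is 371 mm.

B is a bed frame 1948 mm long (x) by 1054 mm wide (y). Four 84×84 mm corner posts, 512 mm tall, at the corners of the footprint. Four rails of 21 mm thickness and 138 mm height run between adjacent posts with their undersides at z = 222 mm, their outer faces flush with the outside of the frame (the two x-running rails run between the posts' inner faces; the two y-running rails run between the posts' inner faces). 15 slats, each 77 mm wide (x) and 18 mm thick, lie across the top of the two x-running rails, running the full 1054 mm width of the frame in y; the slats are evenly spaced along x between the inner faces of the end posts with equal gaps (rounded down to the nearest mm) at the −x end and between each pair — any rounding remainder accumulates at the +x end.

The bed frame is beside the bookshelf with their tops flush at z = 1354.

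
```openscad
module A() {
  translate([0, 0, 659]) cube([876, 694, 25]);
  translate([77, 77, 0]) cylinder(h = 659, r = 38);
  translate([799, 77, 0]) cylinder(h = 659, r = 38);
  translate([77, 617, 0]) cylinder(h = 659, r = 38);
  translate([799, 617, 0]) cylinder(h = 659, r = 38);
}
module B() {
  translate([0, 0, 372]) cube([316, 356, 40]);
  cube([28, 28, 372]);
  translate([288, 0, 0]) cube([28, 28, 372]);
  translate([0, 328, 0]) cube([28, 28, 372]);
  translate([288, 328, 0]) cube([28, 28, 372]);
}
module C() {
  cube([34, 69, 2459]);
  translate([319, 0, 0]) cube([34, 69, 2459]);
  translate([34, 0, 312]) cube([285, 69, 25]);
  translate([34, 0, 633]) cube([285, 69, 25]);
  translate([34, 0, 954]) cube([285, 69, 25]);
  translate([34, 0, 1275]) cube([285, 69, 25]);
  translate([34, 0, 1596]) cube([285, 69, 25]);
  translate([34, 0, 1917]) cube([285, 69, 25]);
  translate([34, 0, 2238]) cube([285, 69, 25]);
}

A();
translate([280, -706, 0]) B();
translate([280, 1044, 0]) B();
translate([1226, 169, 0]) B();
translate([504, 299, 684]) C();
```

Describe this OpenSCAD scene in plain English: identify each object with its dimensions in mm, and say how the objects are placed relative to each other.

A is a rectangular dining table. The top is 876×694×25 mm with its upper surface at z = 684 mm. It stands on four round legs of 76 mm diameter, each leg's bounding box inset 39 mm from the nearest pair of top edges, running from the floor to the underside of the top.

B is a simple wooden stool: a rectangular seat 316 mm (x) by 356 mm (y), 40 mm thick, top face at z = 412 mm, on four square legs, each 28×28 mm in cross-section. The legs rest on z = 0, each flush with a corner of the seat.

C is a straight ladder. Two 34×69 mm vertical rails, 2459 mm tall, stand 353 mm apart (outside-to-outside) with their front faces coplanar on the −y side. 7 rungs, each 69 mm deep and 25 mm tall, span between the inner faces of the rails, front faces flush with the rails. The lowest rung's underside is at z = 312 mm and rungs are spaced 321 mm apart (underside to underside).

Three stools sit around the table at the −y, +y, +x sides. The ladder is on top of the table.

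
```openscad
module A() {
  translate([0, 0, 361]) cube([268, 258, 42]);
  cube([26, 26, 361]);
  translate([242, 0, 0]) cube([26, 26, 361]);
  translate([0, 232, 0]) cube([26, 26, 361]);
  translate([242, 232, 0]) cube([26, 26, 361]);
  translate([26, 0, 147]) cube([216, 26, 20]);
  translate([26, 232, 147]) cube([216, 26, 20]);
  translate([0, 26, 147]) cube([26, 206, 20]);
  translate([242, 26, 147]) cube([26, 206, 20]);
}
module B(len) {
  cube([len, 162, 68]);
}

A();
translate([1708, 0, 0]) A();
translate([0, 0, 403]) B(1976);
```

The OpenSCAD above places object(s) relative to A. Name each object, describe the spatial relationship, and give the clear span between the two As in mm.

Second stool starts at x = 1708; first ends at x = 268; clear span = 1708 − 268 = 1440 mm.

A is a stool. B is a beam. A beam spans the tops of two stools. The clear span between the two stools is 1440 mm.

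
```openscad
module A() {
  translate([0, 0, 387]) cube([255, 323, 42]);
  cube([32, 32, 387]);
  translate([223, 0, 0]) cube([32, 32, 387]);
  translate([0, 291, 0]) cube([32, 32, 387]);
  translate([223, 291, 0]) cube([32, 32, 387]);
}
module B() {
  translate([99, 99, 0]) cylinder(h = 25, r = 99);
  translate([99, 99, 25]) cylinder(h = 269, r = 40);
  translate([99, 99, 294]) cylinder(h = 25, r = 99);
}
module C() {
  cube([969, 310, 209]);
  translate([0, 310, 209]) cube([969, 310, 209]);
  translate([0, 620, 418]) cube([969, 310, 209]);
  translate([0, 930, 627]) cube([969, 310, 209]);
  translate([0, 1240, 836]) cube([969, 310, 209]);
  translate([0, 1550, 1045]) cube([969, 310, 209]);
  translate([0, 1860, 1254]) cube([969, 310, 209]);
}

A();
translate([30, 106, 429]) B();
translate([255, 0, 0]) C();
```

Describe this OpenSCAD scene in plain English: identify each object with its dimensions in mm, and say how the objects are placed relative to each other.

A is a four-legged stool. The seat is 255×323 mm, 42 mm thick, top at z = 429 mm. It stands on four square legs, each 32×32 mm in cross-section, from z = 0 to the seat underside, each flush with a corner of the seat.

B is a spool: two coaxial disc flanges of radius 99 mm and thickness 25 mm, joined by a core cylinder of radius 40 mm and height 269 mm. The lower flange rests on z = 0 and the three cylinders share a vertical axis.

C is a run of 7 identical solid stair steps. Each tread is 969×310 mm and each step block is 209 mm high. Step 1 rests on the floor; step k is offset from step 1 by (k−1)×310 mm in y and (k−1)×209 mm in z.

The spool is on top of the stool. The staircase is against the stool's +x side, with their −y faces flush.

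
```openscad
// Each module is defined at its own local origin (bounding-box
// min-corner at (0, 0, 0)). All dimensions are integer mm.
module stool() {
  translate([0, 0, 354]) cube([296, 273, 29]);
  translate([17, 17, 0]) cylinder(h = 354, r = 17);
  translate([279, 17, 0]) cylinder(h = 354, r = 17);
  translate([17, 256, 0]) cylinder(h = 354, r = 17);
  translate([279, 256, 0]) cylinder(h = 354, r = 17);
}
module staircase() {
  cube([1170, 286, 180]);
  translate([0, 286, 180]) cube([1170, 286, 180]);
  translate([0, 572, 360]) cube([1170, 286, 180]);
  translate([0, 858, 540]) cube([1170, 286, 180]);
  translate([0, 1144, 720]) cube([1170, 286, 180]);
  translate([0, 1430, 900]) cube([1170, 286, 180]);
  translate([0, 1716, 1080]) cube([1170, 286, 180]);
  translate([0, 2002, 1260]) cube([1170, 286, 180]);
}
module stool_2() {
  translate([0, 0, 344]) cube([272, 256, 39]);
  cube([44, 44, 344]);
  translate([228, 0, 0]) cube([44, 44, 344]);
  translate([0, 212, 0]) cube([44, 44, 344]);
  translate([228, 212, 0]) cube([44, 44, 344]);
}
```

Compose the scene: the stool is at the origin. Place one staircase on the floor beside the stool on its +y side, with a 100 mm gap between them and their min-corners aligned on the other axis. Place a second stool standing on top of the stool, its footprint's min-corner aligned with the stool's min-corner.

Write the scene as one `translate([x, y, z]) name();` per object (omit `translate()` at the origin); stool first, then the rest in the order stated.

stool();
translate([0, 373, 0]) staircase();
translate([0, 0, 383]) stool_2();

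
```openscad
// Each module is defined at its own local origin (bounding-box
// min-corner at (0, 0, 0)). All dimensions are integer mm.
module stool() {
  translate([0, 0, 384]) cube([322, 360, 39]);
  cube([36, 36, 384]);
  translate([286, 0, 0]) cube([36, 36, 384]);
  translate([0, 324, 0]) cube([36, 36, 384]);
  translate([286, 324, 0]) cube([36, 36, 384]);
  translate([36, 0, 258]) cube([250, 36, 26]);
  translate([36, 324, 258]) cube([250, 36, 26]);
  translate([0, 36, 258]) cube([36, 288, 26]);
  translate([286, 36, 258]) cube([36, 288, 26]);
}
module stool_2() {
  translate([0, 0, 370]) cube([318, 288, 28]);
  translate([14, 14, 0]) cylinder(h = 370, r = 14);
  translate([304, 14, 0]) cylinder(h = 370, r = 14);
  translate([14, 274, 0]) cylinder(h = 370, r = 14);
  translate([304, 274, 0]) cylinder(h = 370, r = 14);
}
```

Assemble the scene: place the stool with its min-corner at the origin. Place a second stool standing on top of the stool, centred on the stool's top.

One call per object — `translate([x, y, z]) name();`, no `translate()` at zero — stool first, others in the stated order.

stool();
translate([2, 36, 423]) stool_2();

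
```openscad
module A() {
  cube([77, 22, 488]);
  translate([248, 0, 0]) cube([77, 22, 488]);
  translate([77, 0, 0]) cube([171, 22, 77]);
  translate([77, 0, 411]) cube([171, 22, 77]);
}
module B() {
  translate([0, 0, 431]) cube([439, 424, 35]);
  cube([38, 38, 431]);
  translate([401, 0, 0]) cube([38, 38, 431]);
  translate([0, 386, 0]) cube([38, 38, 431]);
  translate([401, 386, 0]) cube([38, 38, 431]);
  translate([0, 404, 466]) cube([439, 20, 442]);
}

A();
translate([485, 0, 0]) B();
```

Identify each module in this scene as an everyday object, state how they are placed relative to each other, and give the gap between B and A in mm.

A is a picture frame. B is a chair. The chair is on the floor beside the picture frame on its +x side. The gap between the chair and the picture frame is 160 mm.

The chair's nearest face is 160 mm from the picture frame's +x face.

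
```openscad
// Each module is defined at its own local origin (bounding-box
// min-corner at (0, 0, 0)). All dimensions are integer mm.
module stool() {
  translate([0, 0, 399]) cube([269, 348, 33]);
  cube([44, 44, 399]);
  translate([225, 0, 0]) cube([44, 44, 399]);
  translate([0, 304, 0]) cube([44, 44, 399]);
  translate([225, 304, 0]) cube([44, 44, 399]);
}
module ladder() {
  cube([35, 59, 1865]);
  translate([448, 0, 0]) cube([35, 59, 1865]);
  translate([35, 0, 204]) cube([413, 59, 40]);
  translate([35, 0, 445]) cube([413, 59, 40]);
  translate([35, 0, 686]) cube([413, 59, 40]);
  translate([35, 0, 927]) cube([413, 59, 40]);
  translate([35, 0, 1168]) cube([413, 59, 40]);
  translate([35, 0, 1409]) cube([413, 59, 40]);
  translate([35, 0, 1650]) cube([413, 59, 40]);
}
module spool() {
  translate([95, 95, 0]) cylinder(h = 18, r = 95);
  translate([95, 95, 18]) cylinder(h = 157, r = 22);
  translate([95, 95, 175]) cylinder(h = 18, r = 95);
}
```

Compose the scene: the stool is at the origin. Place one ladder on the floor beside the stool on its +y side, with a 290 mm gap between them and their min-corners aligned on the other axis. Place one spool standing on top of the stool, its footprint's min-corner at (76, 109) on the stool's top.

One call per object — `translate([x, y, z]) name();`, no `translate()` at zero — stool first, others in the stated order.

stool();
translate([0, 638, 0]) ladder();
translate([76, 109, 432]) spool();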